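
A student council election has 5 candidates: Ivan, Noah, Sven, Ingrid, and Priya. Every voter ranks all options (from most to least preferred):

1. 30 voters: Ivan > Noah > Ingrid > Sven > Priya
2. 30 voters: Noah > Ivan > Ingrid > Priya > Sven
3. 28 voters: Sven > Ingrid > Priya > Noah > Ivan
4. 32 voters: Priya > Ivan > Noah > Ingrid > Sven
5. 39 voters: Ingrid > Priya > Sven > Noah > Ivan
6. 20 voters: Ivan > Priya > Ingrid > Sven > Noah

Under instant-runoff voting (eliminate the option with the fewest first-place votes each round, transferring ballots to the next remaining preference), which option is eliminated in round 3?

Priya

Round 1: Ivan 50, Noah 30, Sven 28, Ingrid 39, Priya 32. Eliminate Sven.
Round 2: Ivan 50, Noah 30, Ingrid 67, Priya 32. Eliminate Noah.
Round 3: Ivan 80, Ingrid 67, Priya 32. Eliminate Priya.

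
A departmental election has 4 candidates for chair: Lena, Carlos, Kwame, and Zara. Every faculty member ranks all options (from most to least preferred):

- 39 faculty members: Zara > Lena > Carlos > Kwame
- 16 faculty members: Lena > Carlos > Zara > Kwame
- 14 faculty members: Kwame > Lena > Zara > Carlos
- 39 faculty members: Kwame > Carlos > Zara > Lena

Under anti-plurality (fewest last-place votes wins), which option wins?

Zara

Last-place votes: Lena 39, Carlos 14, Kwame 55, Zara 0.
Zara is ranked last by the fewest voters, so Zara wins.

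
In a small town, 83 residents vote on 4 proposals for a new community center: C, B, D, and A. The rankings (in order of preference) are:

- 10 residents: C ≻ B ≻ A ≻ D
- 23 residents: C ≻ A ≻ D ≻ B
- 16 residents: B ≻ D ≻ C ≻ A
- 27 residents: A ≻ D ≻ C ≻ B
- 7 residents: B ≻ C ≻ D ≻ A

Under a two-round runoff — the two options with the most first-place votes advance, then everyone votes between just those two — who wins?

C

Round 1 first-place votes: C 33, B 23, D 0, A 27.
C and A advance.
Runoff: C is preferred to A by 56 voters; A by 27.
C wins the runoff.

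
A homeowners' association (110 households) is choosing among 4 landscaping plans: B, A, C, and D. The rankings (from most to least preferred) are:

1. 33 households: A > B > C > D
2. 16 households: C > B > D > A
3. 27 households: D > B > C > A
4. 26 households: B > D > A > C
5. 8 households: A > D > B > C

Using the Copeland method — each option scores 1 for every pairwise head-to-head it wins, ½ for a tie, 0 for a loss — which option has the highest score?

B

B: beats A, C, and D → score 3.
A: beats C; loses to B and D → score 1.
C: loses to B, A, and D → score 0.
D: beats A and C; loses to B → score 2.
B has the best pairwise record.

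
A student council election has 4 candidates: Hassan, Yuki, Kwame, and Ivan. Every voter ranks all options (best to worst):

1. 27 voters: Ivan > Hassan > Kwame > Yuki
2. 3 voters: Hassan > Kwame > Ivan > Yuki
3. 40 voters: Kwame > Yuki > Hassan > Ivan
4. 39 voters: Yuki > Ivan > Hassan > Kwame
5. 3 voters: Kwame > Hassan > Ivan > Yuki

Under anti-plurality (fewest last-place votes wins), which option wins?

Hassan

Last-place votes: Hassan 0, Yuki 33, Kwame 39, Ivan 40.
Hassan is ranked last by the fewest voters, so Hassan wins.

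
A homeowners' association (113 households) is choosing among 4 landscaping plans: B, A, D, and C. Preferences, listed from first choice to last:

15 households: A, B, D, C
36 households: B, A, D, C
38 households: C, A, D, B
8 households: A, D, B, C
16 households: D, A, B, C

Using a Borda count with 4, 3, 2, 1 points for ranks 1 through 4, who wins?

A

B: 15·3 + 36·4 + 38·1 + 8·2 + 16·2 = 275
A: 15·4 + 36·3 + 38·3 + 8·4 + 16·3 = 362
D: 15·2 + 36·2 + 38·2 + 8·3 + 16·4 = 266
C: 15·1 + 36·1 + 38·4 + 8·1 + 16·1 = 227
A has the highest Borda score (362).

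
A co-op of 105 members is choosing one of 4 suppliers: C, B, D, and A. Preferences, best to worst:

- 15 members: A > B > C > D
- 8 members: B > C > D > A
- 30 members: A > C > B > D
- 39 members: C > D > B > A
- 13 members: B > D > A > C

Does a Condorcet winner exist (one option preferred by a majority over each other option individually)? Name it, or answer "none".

none

Checking pairwise contests:
A beats C 58–47.
C beats B 69–36.
C beats D 92–13.
B beats A 60–45.
Every option loses at least one head-to-head, so there is no Condorcet winner.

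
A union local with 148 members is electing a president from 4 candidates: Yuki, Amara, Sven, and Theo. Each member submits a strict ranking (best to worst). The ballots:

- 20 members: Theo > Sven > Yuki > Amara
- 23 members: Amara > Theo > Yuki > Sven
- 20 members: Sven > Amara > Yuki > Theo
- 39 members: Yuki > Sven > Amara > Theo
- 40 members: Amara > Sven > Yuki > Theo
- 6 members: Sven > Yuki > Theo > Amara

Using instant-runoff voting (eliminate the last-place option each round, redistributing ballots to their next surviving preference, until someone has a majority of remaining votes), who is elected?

Sven

Round 1: Yuki 39, Amara 63, Sven 26, Theo 20. Eliminate Theo.
Round 2: Yuki 39, Amara 63, Sven 46. Eliminate Yuki.
Round 3: Amara 63, Sven 85. Sven has a majority.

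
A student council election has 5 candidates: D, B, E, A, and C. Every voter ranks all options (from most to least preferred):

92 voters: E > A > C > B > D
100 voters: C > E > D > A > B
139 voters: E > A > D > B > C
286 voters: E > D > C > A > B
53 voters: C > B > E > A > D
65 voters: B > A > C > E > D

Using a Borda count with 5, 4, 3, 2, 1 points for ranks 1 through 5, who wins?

D: 92·1 + 100·3 + 139·3 + 286·4 + 53·1 + 65·1 = 2071
B: 92·2 + 100·1 + 139·2 + 286·1 + 53·4 + 65·5 = 1385
E: 92·5 + 100·4 + 139·5 + 286·5 + 53·3 + 65·2 = 3274
A: 92·4 + 100·2 + 139·4 + 286·2 + 53·2 + 65·4 = 2062
C: 92·3 + 100·5 + 139·1 + 286·3 + 53·5 + 65·3 = 2233
E has the highest Borda score (3274).

E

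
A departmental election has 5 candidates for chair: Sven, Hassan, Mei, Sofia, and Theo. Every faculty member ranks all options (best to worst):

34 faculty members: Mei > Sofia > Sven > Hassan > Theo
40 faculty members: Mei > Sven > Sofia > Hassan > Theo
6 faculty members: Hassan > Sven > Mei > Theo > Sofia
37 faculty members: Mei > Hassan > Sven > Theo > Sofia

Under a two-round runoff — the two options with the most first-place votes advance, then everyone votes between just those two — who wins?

Round 1 first-place votes: Sven 0, Hassan 6, Mei 111, Sofia 0, Theo 0.
Mei and Hassan advance.
Runoff: Mei is preferred to Hassan by 111 voters; Hassan by 6.
Mei wins the runoff.

Mei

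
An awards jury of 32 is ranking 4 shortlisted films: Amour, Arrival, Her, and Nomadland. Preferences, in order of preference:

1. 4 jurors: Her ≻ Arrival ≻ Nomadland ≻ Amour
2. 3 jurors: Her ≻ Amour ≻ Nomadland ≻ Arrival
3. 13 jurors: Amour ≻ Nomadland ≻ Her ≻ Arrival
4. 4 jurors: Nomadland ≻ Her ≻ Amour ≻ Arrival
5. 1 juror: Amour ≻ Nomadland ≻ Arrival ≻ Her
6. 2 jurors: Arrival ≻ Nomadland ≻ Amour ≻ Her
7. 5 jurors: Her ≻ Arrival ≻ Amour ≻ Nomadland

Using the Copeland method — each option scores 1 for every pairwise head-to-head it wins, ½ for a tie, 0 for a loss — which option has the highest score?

Amour: beats Arrival and Nomadland; ties Her → score 2.5.
Arrival: loses to Amour, Her, and Nomadland → score 0.
Her: beats Arrival; ties Amour; loses to Nomadland → score 1.5.
Nomadland: beats Arrival and Her; loses to Amour → score 2.
Amour has the best pairwise record.

Amour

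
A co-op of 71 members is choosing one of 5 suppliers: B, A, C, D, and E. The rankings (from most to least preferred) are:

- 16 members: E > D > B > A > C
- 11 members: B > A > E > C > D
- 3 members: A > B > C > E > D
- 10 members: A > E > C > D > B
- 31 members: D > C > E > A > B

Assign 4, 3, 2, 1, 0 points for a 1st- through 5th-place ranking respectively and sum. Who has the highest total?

D

B: 16·2 + 11·4 + 3·3 + 10·0 + 31·0 = 85
A: 16·1 + 11·3 + 3·4 + 10·4 + 31·1 = 132
C: 16·0 + 11·1 + 3·2 + 10·2 + 31·3 = 130
D: 16·3 + 11·0 + 3·0 + 10·1 + 31·4 = 182
E: 16·4 + 11·2 + 3·1 + 10·3 + 31·2 = 181
D has the highest Borda score (182).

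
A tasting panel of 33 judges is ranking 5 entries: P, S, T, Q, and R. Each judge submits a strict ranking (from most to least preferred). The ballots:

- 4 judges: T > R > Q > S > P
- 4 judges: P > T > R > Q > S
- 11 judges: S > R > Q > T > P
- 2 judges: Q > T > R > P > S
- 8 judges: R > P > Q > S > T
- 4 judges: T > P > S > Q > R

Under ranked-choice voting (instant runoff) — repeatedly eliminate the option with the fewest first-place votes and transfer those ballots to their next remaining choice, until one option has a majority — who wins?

Round 1: P 4, S 11, T 8, Q 2, R 8. Eliminate Q.
Round 2: P 4, S 11, T 10, R 8. Eliminate P.
Round 3: S 11, T 14, R 8. Eliminate R.
Round 4: S 19, T 14. S has a majority.

S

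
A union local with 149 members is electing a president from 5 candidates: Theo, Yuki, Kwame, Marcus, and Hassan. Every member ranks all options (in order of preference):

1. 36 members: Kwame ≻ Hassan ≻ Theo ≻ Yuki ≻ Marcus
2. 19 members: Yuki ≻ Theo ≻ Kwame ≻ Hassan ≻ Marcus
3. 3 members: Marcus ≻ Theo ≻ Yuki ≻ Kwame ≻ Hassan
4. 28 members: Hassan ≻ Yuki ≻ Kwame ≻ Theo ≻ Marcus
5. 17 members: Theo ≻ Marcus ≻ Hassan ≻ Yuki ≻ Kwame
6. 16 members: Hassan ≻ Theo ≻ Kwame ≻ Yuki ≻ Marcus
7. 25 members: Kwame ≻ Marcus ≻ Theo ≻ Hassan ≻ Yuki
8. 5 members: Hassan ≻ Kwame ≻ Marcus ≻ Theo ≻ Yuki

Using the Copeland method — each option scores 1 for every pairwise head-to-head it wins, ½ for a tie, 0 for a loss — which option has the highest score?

Theo: beats Yuki and Marcus; loses to Kwame and Hassan → score 2.
Yuki: beats Marcus; loses to Theo, Kwame, and Hassan → score 1.
Kwame: beats Theo, Yuki, Marcus, and Hassan → score 4.
Marcus: loses to Theo, Yuki, Kwame, and Hassan → score 0.
Hassan: beats Theo, Yuki, and Marcus; loses to Kwame → score 3.
Kwame has the best pairwise record.

Kwame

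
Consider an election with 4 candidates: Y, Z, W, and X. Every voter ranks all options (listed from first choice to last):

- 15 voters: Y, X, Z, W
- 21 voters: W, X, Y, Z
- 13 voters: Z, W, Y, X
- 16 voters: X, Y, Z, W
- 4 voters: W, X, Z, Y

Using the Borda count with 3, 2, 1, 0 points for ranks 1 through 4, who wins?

X

Y: 15·3 + 21·1 + 13·1 + 16·2 + 4·0 = 111
Z: 15·1 + 21·0 + 13·3 + 16·1 + 4·1 = 74
W: 15·0 + 21·3 + 13·2 + 16·0 + 4·3 = 101
X: 15·2 + 21·2 + 13·0 + 16·3 + 4·2 = 128
X has the highest Borda score (128).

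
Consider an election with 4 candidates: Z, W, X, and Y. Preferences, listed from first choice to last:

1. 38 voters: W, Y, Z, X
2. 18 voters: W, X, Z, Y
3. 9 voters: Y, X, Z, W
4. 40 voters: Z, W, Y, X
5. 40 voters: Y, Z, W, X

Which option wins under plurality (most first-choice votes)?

First-place votes: Z 40, W 56, X 0, Y 49.
W has the most first-place votes.

W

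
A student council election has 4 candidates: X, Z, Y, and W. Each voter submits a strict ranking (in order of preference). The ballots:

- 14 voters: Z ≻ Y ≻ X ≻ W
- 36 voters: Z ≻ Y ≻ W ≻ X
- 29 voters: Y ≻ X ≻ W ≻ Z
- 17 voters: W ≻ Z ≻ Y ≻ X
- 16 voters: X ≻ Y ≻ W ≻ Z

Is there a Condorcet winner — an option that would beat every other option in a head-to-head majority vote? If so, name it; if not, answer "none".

Checking pairwise contests:
Z beats X 67–45.
W beats Z 62–50.
Z beats Y 67–45.
X beats W 59–53.
Every option loses at least one head-to-head, so there is no Condorcet winner.

none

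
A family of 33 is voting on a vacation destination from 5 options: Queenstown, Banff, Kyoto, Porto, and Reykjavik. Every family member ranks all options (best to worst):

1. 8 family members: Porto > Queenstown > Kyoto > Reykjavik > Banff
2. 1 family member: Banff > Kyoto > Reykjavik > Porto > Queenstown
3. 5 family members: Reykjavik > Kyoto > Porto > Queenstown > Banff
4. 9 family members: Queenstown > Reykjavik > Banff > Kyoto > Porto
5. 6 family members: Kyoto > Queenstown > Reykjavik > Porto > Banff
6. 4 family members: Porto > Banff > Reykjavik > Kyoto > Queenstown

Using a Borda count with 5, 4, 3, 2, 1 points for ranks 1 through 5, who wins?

Queenstown: 8·4 + 1·1 + 5·2 + 9·5 + 6·4 + 4·1 = 116
Banff: 8·1 + 1·5 + 5·1 + 9·3 + 6·1 + 4·4 = 67
Kyoto: 8·3 + 1·4 + 5·4 + 9·2 + 6·5 + 4·2 = 104
Porto: 8·5 + 1·2 + 5·3 + 9·1 + 6·2 + 4·5 = 98
Reykjavik: 8·2 + 1·3 + 5·5 + 9·4 + 6·3 + 4·3 = 110
Queenstown has the highest Borda score (116).

Queenstown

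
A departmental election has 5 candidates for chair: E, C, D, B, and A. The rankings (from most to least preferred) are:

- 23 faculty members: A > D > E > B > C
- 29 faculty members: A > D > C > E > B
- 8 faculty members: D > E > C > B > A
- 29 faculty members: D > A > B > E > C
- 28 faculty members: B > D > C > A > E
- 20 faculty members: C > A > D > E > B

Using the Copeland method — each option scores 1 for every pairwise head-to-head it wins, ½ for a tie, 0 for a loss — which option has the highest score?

E: beats B; loses to C, D, and A → score 1.
C: beats E; loses to D, B, and A → score 1.
D: beats E, C, and B; loses to A → score 3.
B: beats C; loses to E, D, and A → score 1.
A: beats E, C, D, and B → score 4.
A has the best pairwise record.

A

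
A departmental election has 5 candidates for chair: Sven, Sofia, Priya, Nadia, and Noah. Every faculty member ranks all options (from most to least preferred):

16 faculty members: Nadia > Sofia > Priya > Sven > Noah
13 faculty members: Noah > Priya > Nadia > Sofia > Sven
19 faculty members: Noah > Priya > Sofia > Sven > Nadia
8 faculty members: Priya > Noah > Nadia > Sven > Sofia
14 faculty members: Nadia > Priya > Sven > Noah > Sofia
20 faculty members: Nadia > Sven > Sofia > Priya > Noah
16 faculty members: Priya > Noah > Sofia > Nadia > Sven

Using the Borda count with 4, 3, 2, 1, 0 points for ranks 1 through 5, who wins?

Sven: 16·1 + 13·0 + 19·1 + 8·1 + 14·2 + 20·3 + 16·0 = 131
Sofia: 16·3 + 13·1 + 19·2 + 8·0 + 14·0 + 20·2 + 16·2 = 171
Priya: 16·2 + 13·3 + 19·3 + 8·4 + 14·3 + 20·1 + 16·4 = 286
Nadia: 16·4 + 13·2 + 19·0 + 8·2 + 14·4 + 20·4 + 16·1 = 258
Noah: 16·0 + 13·4 + 19·4 + 8·3 + 14·1 + 20·0 + 16·3 = 214
Priya has the highest Borda score (286).

Priya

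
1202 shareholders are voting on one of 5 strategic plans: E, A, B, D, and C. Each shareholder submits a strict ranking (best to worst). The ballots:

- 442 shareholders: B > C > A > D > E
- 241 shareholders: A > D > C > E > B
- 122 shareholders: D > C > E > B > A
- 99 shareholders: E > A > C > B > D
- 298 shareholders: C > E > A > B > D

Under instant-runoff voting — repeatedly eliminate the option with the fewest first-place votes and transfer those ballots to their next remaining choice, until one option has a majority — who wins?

C

Round 1: E 99, A 241, B 442, D 122, C 298. Eliminate E.
Round 2: A 340, B 442, D 122, C 298. Eliminate D.
Round 3: A 340, B 442, C 420. Eliminate A.
Round 4: B 442, C 760. C has a majority.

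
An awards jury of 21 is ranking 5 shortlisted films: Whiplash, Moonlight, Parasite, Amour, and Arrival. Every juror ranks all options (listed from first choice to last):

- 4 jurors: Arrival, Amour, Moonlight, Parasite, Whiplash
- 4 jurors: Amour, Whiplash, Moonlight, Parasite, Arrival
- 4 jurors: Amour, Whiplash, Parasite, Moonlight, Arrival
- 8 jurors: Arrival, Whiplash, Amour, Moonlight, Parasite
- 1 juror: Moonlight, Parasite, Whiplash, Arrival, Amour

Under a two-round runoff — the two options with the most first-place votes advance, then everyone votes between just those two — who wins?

Arrival

Round 1 first-place votes: Whiplash 0, Moonlight 1, Parasite 0, Amour 8, Arrival 12.
Arrival and Amour advance.
Runoff: Arrival is preferred to Amour by 13 voters; Amour by 8.
Arrival wins the runoff.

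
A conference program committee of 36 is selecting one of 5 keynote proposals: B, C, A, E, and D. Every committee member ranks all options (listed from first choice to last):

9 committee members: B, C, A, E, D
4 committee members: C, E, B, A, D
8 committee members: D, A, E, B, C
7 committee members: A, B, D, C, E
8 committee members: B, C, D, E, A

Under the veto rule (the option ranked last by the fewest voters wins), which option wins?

Last-place votes: B 0, C 8, A 8, E 7, D 13.
B is ranked last by the fewest voters, so B wins.

B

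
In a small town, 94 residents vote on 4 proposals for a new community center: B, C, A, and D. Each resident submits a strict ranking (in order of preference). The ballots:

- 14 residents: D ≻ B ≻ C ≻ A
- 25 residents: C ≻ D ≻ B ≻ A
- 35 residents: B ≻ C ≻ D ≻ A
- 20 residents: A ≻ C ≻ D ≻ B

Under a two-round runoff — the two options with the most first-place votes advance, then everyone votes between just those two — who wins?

B

Round 1 first-place votes: B 35, C 25, A 20, D 14.
B and C advance.
Runoff: B is preferred to C by 49 voters; C by 45.
B wins the runoff.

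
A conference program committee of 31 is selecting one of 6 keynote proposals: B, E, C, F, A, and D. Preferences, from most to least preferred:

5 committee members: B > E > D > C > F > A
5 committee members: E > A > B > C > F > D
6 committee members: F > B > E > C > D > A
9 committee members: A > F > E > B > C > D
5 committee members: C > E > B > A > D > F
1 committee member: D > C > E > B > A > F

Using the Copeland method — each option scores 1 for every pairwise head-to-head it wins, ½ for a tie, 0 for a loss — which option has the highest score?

B: beats C, F, A, and D; loses to E → score 4.
E: beats B, C, F, A, and D → score 5.
C: beats F, A, and D; loses to B and E → score 3.
F: beats D; loses to B, E, C, and A → score 1.
A: beats F and D; loses to B, E, and C → score 2.
D: loses to B, E, C, F, and A → score 0.
E has the best pairwise record.

E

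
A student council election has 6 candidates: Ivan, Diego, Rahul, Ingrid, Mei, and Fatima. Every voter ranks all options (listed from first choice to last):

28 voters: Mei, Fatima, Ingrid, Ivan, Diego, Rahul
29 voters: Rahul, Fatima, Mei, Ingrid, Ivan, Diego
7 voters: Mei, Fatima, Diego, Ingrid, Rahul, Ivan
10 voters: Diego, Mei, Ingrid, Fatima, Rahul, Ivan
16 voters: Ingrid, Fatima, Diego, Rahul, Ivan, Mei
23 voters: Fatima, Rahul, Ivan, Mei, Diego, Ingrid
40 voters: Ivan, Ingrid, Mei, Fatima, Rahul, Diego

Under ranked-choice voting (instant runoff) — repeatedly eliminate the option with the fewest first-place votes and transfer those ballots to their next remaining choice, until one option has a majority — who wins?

Mei

Round 1: Ivan 40, Diego 10, Rahul 29, Ingrid 16, Mei 35, Fatima 23. Eliminate Diego.
Round 2: Ivan 40, Rahul 29, Ingrid 16, Mei 45, Fatima 23. Eliminate Ingrid.
Round 3: Ivan 40, Rahul 29, Mei 45, Fatima 39. Eliminate Rahul.
Round 4: Ivan 40, Mei 45, Fatima 68. Eliminate Ivan.
Round 5: Mei 85, Fatima 68. Mei has a majority.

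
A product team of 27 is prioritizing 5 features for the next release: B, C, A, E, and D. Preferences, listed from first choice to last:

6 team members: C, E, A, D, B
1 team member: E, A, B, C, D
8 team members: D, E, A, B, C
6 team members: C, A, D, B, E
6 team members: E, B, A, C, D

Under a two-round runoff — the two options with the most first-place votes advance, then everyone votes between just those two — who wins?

Round 1 first-place votes: B 0, C 12, A 0, E 7, D 8.
C and D advance.
Runoff: C is preferred to D by 19 voters; D by 8.
C wins the runoff.

C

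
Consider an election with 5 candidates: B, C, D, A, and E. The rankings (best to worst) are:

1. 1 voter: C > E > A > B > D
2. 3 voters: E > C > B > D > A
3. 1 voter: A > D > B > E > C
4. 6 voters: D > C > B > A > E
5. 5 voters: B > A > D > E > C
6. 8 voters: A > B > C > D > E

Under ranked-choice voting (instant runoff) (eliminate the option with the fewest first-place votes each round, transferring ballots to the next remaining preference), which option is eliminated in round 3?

Round 1: B 5, C 1, D 6, A 9, E 3. Eliminate C.
Round 2: B 5, D 6, A 9, E 4. Eliminate E.
Round 3: B 8, D 6, A 10. Eliminate D.

D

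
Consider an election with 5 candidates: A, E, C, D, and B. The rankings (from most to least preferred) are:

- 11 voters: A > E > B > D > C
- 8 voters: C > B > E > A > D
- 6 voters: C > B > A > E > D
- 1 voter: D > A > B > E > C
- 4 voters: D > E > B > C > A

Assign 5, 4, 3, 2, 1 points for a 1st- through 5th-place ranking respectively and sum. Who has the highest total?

A: 11·5 + 8·2 + 6·3 + 1·4 + 4·1 = 97
E: 11·4 + 8·3 + 6·2 + 1·2 + 4·4 = 98
C: 11·1 + 8·5 + 6·5 + 1·1 + 4·2 = 90
D: 11·2 + 8·1 + 6·1 + 1·5 + 4·5 = 61
B: 11·3 + 8·4 + 6·4 + 1·3 + 4·3 = 104
B has the highest Borda score (104).

B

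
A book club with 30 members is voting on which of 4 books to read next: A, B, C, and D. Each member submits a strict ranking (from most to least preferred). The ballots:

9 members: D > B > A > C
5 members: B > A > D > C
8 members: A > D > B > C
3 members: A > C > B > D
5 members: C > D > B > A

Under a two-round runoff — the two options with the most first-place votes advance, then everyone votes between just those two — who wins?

Round 1 first-place votes: A 11, B 5, C 5, D 9.
A and D advance.
Runoff: A is preferred to D by 16 voters; D by 14.
A wins the runoff.

A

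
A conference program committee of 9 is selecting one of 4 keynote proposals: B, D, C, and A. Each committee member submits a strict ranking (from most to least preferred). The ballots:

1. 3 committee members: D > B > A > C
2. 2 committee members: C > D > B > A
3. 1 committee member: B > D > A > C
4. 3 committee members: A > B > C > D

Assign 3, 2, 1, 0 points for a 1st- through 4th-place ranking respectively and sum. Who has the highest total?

B: 3·2 + 2·1 + 1·3 + 3·2 = 17
D: 3·3 + 2·2 + 1·2 + 3·0 = 15
C: 3·0 + 2·3 + 1·0 + 3·1 = 9
A: 3·1 + 2·0 + 1·1 + 3·3 = 13
B has the highest Borda score (17).

B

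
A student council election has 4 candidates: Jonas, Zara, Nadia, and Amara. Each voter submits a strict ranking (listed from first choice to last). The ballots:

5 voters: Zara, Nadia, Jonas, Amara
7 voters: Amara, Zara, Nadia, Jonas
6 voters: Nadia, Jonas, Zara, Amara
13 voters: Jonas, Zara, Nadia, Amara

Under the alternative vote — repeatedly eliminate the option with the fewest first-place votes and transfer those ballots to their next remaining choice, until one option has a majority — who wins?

Round 1: Jonas 13, Zara 5, Nadia 6, Amara 7. Eliminate Zara.
Round 2: Jonas 13, Nadia 11, Amara 7. Eliminate Amara.
Round 3: Jonas 13, Nadia 18. Nadia has a majority.

Nadia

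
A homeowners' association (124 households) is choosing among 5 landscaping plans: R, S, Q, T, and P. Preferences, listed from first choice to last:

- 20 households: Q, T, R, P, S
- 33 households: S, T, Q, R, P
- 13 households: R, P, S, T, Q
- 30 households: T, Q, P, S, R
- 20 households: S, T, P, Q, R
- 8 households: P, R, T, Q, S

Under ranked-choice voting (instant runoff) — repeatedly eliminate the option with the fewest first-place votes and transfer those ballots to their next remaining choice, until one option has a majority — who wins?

S

Round 1: R 13, S 53, Q 20, T 30, P 8. Eliminate P.
Round 2: R 21, S 53, Q 20, T 30. Eliminate Q.
Round 3: R 21, S 53, T 50. Eliminate R.
Round 4: S 66, T 58. S has a majority.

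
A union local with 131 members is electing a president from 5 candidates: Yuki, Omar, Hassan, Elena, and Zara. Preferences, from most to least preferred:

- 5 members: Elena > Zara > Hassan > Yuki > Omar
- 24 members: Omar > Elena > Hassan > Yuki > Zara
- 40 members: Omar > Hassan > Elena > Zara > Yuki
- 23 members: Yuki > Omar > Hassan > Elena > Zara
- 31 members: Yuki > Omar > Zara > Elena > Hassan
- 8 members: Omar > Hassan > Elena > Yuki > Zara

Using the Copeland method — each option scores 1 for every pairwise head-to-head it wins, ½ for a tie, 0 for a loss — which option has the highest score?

Omar

Yuki: beats Zara; loses to Omar, Hassan, and Elena → score 1.
Omar: beats Yuki, Hassan, Elena, and Zara → score 4.
Hassan: beats Yuki, Elena, and Zara; loses to Omar → score 3.
Elena: beats Yuki and Zara; loses to Omar and Hassan → score 2.
Zara: loses to Yuki, Omar, Hassan, and Elena → score 0.
Omar has the best pairwise record.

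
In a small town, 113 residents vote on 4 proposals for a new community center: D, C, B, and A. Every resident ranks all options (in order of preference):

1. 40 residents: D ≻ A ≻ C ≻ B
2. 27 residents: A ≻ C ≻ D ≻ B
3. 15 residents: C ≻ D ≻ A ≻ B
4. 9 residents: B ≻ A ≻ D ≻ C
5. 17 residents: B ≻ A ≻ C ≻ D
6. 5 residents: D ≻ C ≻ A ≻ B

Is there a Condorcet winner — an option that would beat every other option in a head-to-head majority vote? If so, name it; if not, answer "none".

Checking pairwise contests:
C beats D 59–54.
A beats C 93–20.
D beats B 87–26.
D beats A 60–53.
Every option loses at least one head-to-head, so there is no Condorcet winner.

none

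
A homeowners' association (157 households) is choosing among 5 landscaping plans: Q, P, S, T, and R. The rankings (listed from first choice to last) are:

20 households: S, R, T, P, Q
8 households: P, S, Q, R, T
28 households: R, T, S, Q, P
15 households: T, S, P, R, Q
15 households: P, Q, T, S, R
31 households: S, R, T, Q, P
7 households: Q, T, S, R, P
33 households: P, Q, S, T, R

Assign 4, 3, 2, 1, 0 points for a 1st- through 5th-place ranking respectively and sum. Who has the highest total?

Q: 20·0 + 8·2 + 28·1 + 15·0 + 15·3 + 31·1 + 7·4 + 33·3 = 247
P: 20·1 + 8·4 + 28·0 + 15·2 + 15·4 + 31·0 + 7·0 + 33·4 = 274
S: 20·4 + 8·3 + 28·2 + 15·3 + 15·1 + 31·4 + 7·2 + 33·2 = 424
T: 20·2 + 8·0 + 28·3 + 15·4 + 15·2 + 31·2 + 7·3 + 33·1 = 330
R: 20·3 + 8·1 + 28·4 + 15·1 + 15·0 + 31·3 + 7·1 + 33·0 = 295
S has the highest Borda score (424).

S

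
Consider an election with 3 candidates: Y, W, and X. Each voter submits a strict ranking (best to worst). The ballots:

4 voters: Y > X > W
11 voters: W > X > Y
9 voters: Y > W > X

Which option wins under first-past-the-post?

First-place votes: Y 13, W 11, X 0.
Y has the most first-place votes.

Y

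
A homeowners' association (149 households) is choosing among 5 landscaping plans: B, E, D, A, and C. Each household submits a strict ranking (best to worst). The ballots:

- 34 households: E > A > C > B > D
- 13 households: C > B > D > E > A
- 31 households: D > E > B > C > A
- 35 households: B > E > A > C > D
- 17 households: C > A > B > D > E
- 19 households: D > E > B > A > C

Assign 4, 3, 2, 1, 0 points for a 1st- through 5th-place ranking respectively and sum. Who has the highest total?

E

B: 34·1 + 13·3 + 31·2 + 35·4 + 17·2 + 19·2 = 347
E: 34·4 + 13·1 + 31·3 + 35·3 + 17·0 + 19·3 = 404
D: 34·0 + 13·2 + 31·4 + 35·0 + 17·1 + 19·4 = 243
A: 34·3 + 13·0 + 31·0 + 35·2 + 17·3 + 19·1 = 242
C: 34·2 + 13·4 + 31·1 + 35·1 + 17·4 + 19·0 = 254
E has the highest Borda score (404).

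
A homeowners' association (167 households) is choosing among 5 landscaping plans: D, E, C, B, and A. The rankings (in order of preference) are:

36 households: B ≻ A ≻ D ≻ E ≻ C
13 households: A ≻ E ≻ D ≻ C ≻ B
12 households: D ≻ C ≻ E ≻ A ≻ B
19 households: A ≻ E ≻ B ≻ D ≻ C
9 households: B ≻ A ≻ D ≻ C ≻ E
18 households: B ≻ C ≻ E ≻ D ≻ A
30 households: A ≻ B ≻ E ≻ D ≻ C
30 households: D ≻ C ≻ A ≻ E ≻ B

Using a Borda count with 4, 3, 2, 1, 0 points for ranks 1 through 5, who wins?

D: 36·2 + 13·2 + 12·4 + 19·1 + 9·2 + 18·1 + 30·1 + 30·4 = 351
E: 36·1 + 13·3 + 12·2 + 19·3 + 9·0 + 18·2 + 30·2 + 30·1 = 282
C: 36·0 + 13·1 + 12·3 + 19·0 + 9·1 + 18·3 + 30·0 + 30·3 = 202
B: 36·4 + 13·0 + 12·0 + 19·2 + 9·4 + 18·4 + 30·3 + 30·0 = 380
A: 36·3 + 13·4 + 12·1 + 19·4 + 9·3 + 18·0 + 30·4 + 30·2 = 455
A has the highest Borda score (455).

A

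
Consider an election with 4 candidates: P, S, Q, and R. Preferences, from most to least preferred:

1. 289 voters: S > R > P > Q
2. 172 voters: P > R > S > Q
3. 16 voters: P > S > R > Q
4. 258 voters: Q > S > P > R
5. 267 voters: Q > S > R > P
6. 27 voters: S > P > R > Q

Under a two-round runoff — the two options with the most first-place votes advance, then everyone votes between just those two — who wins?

Round 1 first-place votes: P 188, S 316, Q 525, R 0.
Q and S advance.
Runoff: Q is preferred to S by 525 voters; S by 504.
Q wins the runoff.

Q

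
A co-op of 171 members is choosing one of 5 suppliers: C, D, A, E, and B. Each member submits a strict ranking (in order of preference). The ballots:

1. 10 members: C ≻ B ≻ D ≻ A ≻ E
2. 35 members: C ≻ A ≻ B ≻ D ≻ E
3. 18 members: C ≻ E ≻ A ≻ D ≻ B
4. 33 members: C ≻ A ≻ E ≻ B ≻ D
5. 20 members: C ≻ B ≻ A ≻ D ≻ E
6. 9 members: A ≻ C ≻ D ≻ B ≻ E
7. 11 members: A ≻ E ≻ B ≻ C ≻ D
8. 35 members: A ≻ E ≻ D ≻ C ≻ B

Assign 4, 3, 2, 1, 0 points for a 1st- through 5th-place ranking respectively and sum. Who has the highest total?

C: 10·4 + 35·4 + 18·4 + 33·4 + 20·4 + 9·3 + 11·1 + 35·1 = 537
D: 10·2 + 35·1 + 18·1 + 33·0 + 20·1 + 9·2 + 11·0 + 35·2 = 181
A: 10·1 + 35·3 + 18·2 + 33·3 + 20·2 + 9·4 + 11·4 + 35·4 = 510
E: 10·0 + 35·0 + 18·3 + 33·2 + 20·0 + 9·0 + 11·3 + 35·3 = 258
B: 10·3 + 35·2 + 18·0 + 33·1 + 20·3 + 9·1 + 11·2 + 35·0 = 224
C has the highest Borda score (537).

C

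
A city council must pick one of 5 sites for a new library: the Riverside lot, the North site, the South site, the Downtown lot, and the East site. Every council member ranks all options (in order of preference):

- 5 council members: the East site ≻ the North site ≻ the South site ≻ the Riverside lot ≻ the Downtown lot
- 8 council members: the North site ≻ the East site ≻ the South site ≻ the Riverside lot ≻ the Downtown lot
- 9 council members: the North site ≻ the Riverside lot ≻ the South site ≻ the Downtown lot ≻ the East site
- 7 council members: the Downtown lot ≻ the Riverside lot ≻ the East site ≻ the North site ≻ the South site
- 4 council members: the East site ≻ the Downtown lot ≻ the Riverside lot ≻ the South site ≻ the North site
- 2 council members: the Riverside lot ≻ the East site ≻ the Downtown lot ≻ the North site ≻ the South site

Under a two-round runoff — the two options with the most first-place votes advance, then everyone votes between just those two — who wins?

Round 1 first-place votes: the Riverside lot 2, the North site 17, the South site 0, the Downtown lot 7, the East site 9.
the North site and the East site advance.
Runoff: the North site is preferred to the East site by 17 voters; the East site by 18.
the East site wins the runoff.

the East site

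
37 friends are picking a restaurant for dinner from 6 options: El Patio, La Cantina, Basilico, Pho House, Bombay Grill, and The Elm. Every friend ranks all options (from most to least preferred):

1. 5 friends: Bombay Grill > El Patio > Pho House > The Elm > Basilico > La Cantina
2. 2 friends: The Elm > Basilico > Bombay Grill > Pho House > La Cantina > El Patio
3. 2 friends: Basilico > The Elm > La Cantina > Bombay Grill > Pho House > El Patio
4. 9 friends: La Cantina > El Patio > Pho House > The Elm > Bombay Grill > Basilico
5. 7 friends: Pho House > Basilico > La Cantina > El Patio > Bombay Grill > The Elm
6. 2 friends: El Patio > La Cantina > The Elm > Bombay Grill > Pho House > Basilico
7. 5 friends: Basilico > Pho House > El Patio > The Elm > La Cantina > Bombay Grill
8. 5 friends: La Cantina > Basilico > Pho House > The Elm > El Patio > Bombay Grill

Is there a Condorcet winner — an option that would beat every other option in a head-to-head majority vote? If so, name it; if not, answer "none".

Pho House vs El Patio: 21–16 for Pho House.
Pho House vs La Cantina: 19–18 for Pho House.
Pho House vs Basilico: 23–14 for Pho House.
Pho House vs Bombay Grill: 26–11 for Pho House.
Pho House vs The Elm: 31–6 for Pho House.
Pho House beats every other option head-to-head.

Pho House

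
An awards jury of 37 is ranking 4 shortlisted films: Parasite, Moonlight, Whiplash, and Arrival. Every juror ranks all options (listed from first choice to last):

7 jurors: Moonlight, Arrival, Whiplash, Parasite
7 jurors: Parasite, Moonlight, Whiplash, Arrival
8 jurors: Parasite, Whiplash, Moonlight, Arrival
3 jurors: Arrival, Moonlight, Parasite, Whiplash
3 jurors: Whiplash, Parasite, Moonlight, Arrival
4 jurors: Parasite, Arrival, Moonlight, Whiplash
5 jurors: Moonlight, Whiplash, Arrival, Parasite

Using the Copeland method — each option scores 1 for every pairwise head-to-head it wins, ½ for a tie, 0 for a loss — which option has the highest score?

Parasite: beats Moonlight, Whiplash, and Arrival → score 3.
Moonlight: beats Whiplash and Arrival; loses to Parasite → score 2.
Whiplash: beats Arrival; loses to Parasite and Moonlight → score 1.
Arrival: loses to Parasite, Moonlight, and Whiplash → score 0.
Parasite has the best pairwise record.

Parasite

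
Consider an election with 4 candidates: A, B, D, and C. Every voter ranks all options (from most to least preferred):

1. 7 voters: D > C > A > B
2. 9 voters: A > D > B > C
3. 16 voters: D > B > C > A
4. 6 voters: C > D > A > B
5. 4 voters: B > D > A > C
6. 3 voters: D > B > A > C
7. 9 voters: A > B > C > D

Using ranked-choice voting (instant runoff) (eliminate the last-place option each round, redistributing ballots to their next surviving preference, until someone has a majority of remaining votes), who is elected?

D

Round 1: A 18, B 4, D 26, C 6. Eliminate B.
Round 2: A 18, D 30, C 6. D has a majority.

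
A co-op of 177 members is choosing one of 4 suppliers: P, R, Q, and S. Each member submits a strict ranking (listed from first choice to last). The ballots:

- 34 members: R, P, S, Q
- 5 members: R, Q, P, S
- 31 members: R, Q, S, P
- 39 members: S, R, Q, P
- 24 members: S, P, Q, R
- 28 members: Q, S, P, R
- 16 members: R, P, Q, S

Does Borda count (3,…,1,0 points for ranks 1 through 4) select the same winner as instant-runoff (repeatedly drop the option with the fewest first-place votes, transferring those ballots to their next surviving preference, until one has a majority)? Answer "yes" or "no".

no

Borda — scores: P 181, R 336, Q 235, S 310. Winner: R.
Instant-runoff — R1 P 0, R 86, Q 28, S 63 (P out); R2 R 86, Q 28, S 63 (Q out); R3 R 86, S 91 (S winner). Winner: S.
The two methods disagree.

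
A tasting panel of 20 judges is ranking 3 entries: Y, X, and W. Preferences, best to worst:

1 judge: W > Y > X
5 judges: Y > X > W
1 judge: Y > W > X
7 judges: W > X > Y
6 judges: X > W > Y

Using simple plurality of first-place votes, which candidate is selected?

First-place votes: Y 6, X 6, W 8.
W has the most first-place votes.

W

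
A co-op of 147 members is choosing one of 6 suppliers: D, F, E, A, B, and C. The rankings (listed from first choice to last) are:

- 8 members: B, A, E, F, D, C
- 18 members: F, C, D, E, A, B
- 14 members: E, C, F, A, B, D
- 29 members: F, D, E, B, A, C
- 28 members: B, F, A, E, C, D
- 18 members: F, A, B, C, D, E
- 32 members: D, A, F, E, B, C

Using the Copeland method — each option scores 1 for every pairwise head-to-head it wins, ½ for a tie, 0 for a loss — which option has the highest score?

D: beats E, A, and B; loses to F and C → score 3.
F: beats D, E, A, B, and C → score 5.
E: beats B and C; loses to D, F, and A → score 2.
A: beats E, B, and C; loses to D and F → score 3.
B: beats C; loses to D, F, E, and A → score 1.
C: beats D; loses to F, E, A, and B → score 1.
F has the best pairwise record.

F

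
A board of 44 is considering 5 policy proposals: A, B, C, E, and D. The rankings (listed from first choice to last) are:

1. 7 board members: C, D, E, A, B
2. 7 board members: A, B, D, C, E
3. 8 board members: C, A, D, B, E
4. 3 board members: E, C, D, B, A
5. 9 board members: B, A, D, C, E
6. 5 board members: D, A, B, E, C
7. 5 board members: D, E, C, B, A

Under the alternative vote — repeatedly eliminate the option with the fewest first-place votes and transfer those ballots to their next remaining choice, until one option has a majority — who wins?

Round 1: A 7, B 9, C 15, E 3, D 10. Eliminate E.
Round 2: A 7, B 9, C 18, D 10. Eliminate A.
Round 3: B 16, C 18, D 10. Eliminate D.
Round 4: B 21, C 23. C has a majority.

C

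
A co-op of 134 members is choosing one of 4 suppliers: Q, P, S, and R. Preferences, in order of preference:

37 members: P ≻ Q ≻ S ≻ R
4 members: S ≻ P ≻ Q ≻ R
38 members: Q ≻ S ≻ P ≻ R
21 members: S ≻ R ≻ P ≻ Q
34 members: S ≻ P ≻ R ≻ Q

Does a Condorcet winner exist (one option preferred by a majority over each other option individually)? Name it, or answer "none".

Checking pairwise contests:
P beats Q 96–38.
S beats P 97–37.
Q beats S 75–59.
Q beats R 79–55.
Every option loses at least one head-to-head, so there is no Condorcet winner.

none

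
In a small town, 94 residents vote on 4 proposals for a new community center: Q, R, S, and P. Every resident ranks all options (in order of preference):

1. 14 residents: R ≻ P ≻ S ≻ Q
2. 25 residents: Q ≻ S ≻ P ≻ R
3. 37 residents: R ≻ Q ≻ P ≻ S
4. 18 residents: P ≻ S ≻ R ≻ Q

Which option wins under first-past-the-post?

R

First-place votes: Q 25, R 51, S 0, P 18.
R has the most first-place votes.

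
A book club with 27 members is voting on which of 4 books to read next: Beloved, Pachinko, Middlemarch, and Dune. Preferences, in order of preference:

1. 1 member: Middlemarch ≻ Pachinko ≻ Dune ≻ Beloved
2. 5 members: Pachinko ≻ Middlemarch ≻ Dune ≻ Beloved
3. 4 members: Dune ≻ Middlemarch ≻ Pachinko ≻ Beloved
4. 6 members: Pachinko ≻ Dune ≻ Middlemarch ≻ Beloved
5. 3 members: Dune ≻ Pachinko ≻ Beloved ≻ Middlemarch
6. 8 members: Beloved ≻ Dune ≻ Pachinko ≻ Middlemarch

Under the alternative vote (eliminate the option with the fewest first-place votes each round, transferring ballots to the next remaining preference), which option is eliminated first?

Round 1: Beloved 8, Pachinko 11, Middlemarch 1, Dune 7. Eliminate Middlemarch.

Middlemarch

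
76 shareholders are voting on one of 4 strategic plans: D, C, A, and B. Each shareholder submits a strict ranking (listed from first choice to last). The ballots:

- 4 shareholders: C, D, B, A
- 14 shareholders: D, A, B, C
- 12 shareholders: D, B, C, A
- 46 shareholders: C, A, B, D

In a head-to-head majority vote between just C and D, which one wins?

Voters preferring C to D: 50; preferring D to C: 26.
C wins the head-to-head.

C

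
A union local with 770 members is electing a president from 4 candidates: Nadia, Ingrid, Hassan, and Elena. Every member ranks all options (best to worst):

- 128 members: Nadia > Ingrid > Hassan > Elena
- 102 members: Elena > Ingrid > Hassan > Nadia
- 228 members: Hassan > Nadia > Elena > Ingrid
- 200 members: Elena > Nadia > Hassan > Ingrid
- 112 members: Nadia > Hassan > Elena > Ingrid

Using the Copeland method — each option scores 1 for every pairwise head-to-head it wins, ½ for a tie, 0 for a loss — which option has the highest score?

Nadia

Nadia: beats Ingrid, Hassan, and Elena → score 3.
Ingrid: loses to Nadia, Hassan, and Elena → score 0.
Hassan: beats Ingrid and Elena; loses to Nadia → score 2.
Elena: beats Ingrid; loses to Nadia and Hassan → score 1.
Nadia has the best pairwise record.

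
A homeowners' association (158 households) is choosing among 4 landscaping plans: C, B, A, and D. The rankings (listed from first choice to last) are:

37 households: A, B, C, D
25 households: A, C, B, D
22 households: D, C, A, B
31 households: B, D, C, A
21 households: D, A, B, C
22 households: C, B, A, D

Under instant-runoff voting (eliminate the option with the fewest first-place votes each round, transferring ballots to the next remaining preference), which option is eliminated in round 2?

Round 1: C 22, B 31, A 62, D 43. Eliminate C.
Round 2: B 53, A 62, D 43. Eliminate D.

D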